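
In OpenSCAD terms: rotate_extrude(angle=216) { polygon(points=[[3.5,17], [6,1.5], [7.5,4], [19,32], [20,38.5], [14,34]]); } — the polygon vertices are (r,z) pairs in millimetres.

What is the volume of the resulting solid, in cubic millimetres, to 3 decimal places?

Profile (r,z), 6 vertices: (3.5,17) (6,1.5) (7.5,4) (19,32) (20,38.5) (14,34)
edge 0: (3.5,17)→(6,1.5)  cross = 3.5·1.5 − 6·17 = -96.7500; (r_i+r_j)·cross = 9.5·-96.7500 = -919.1250
edge 1: (6,1.5)→(7.5,4)  cross = 6·4 − 7.5·1.5 = 12.7500; (r_i+r_j)·cross = 13.5·12.7500 = 172.1250
edge 2: (7.5,4)→(19,32)  cross = 7.5·32 − 19·4 = 164.0000; (r_i+r_j)·cross = 26.5·164.0000 = 4346.0000
edge 3: (19,32)→(20,38.5)  cross = 19·38.5 − 20·32 = 91.5000; (r_i+r_j)·cross = 39·91.5000 = 3568.5000
edge 4: (20,38.5)→(14,34)  cross = 20·34 − 14·38.5 = 141.0000; (r_i+r_j)·cross = 34·141.0000 = 4794.0000
edge 5: (14,34)→(3.5,17)  cross = 14·17 − 3.5·34 = 119.0000; (r_i+r_j)·cross = 17.5·119.0000 = 2082.5000
Σcross = 431.5000 → A = |Σcross|/2 = 215.7500 mm²
Σ(r_i+r_j)·cross = 14044.0000 → first moment M = |Σ|/6 = 2340.6667
R_c = M/A = 2340.6667/215.7500 = 10.8490 mm
θ = 216° = 3.769911 rad
V = θ·R_c·A = 3.769911·10.8490·215.7500 = 8824.105 mm³

Volume = 8824.105 mm³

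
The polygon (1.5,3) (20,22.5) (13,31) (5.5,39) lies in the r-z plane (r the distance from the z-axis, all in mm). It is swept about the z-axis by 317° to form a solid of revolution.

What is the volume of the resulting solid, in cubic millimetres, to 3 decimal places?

Profile (r,z), 4 vertices: (1.5,3) (20,22.5) (13,31) (5.5,39)
edge 0: (1.5,3)→(20,22.5)  cross = 1.5·22.5 − 20·3 = -26.2500; (r_i+r_j)·cross = 21.5·-26.2500 = -564.3750
edge 1: (20,22.5)→(13,31)  cross = 20·31 − 13·22.5 = 327.5000; (r_i+r_j)·cross = 33·327.5000 = 10807.5000
edge 2: (13,31)→(5.5,39)  cross = 13·39 − 5.5·31 = 336.5000; (r_i+r_j)·cross = 18.5·336.5000 = 6225.2500
edge 3: (5.5,39)→(1.5,3)  cross = 5.5·3 − 1.5·39 = -42.0000; (r_i+r_j)·cross = 7·-42.0000 = -294.0000
Σcross = 595.7500 → A = |Σcross|/2 = 297.8750 mm²
Σ(r_i+r_j)·cross = 16174.3750 → first moment M = |Σ|/6 = 2695.7292
R_c = M/A = 2695.7292/297.8750 = 9.0499 mm
θ = 317° = 5.532694 rad
V = θ·R_c·A = 5.532694·9.0499·297.8750 = 14914.644 mm³

Volume = 14914.644 mm³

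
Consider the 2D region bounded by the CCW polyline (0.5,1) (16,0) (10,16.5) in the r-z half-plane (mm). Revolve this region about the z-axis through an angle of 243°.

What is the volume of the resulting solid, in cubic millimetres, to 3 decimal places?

Volume = 4678.254 mm³

Profile (r,z), 3 vertices: (0.5,1) (16,0) (10,16.5)
edge 0: (0.5,1)→(16,0)  cross = 0.5·0 − 16·1 = -16.0000; (r_i+r_j)·cross = 16.5·-16.0000 = -264.0000
edge 1: (16,0)→(10,16.5)  cross = 16·16.5 − 10·0 = 264.0000; (r_i+r_j)·cross = 26·264.0000 = 6864.0000
edge 2: (10,16.5)→(0.5,1)  cross = 10·1 − 0.5·16.5 = 1.7500; (r_i+r_j)·cross = 10.5·1.7500 = 18.3750
Σcross = 249.7500 → A = |Σcross|/2 = 124.8750 mm²
Σ(r_i+r_j)·cross = 6618.3750 → first moment M = |Σ|/6 = 1103.0625
R_c = M/A = 1103.0625/124.8750 = 8.8333 mm
θ = 243° = 4.241150 rad
V = θ·R_c·A = 4.241150·8.8333·124.8750 = 4678.254 mm³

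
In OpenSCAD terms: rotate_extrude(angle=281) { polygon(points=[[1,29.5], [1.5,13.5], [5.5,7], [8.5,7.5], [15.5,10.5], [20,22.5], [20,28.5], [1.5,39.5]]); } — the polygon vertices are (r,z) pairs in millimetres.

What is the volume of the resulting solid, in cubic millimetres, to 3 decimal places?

Volume = 19925.455 mm³

Profile (r,z), 8 vertices: (1,29.5) (1.5,13.5) (5.5,7) (8.5,7.5) (15.5,10.5) (20,22.5) (20,28.5) (1.5,39.5)
edge 0: (1,29.5)→(1.5,13.5)  cross = 1·13.5 − 1.5·29.5 = -30.7500; (r_i+r_j)·cross = 2.5·-30.7500 = -76.8750
edge 1: (1.5,13.5)→(5.5,7)  cross = 1.5·7 − 5.5·13.5 = -63.7500; (r_i+r_j)·cross = 7·-63.7500 = -446.2500
edge 2: (5.5,7)→(8.5,7.5)  cross = 5.5·7.5 − 8.5·7 = -18.2500; (r_i+r_j)·cross = 14·-18.2500 = -255.5000
edge 3: (8.5,7.5)→(15.5,10.5)  cross = 8.5·10.5 − 15.5·7.5 = -27.0000; (r_i+r_j)·cross = 24·-27.0000 = -648.0000
edge 4: (15.5,10.5)→(20,22.5)  cross = 15.5·22.5 − 20·10.5 = 138.7500; (r_i+r_j)·cross = 35.5·138.7500 = 4925.6250
edge 5: (20,22.5)→(20,28.5)  cross = 20·28.5 − 20·22.5 = 120.0000; (r_i+r_j)·cross = 40·120.0000 = 4800.0000
edge 6: (20,28.5)→(1.5,39.5)  cross = 20·39.5 − 1.5·28.5 = 747.2500; (r_i+r_j)·cross = 21.5·747.2500 = 16065.8750
edge 7: (1.5,39.5)→(1,29.5)  cross = 1.5·29.5 − 1·39.5 = 4.7500; (r_i+r_j)·cross = 2.5·4.7500 = 11.8750
Σcross = 871.0000 → A = |Σcross|/2 = 435.5000 mm²
Σ(r_i+r_j)·cross = 24376.7500 → first moment M = |Σ|/6 = 4062.7917
R_c = M/A = 4062.7917/435.5000 = 9.3290 mm
θ = 281° = 4.904375 rad
V = θ·R_c·A = 4.904375·9.3290·435.5000 = 19925.455 mm³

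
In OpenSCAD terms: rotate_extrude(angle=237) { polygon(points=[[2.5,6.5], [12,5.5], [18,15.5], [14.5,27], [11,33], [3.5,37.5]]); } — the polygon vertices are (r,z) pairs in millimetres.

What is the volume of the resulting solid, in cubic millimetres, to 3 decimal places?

Profile (r,z), 6 vertices: (2.5,6.5) (12,5.5) (18,15.5) (14.5,27) (11,33) (3.5,37.5)
edge 0: (2.5,6.5)→(12,5.5)  cross = 2.5·5.5 − 12·6.5 = -64.2500; (r_i+r_j)·cross = 14.5·-64.2500 = -931.6250
edge 1: (12,5.5)→(18,15.5)  cross = 12·15.5 − 18·5.5 = 87.0000; (r_i+r_j)·cross = 30·87.0000 = 2610.0000
edge 2: (18,15.5)→(14.5,27)  cross = 18·27 − 14.5·15.5 = 261.2500; (r_i+r_j)·cross = 32.5·261.2500 = 8490.6250
edge 3: (14.5,27)→(11,33)  cross = 14.5·33 − 11·27 = 181.5000; (r_i+r_j)·cross = 25.5·181.5000 = 4628.2500
edge 4: (11,33)→(3.5,37.5)  cross = 11·37.5 − 3.5·33 = 297.0000; (r_i+r_j)·cross = 14.5·297.0000 = 4306.5000
edge 5: (3.5,37.5)→(2.5,6.5)  cross = 3.5·6.5 − 2.5·37.5 = -71.0000; (r_i+r_j)·cross = 6·-71.0000 = -426.0000
Σcross = 691.5000 → A = |Σcross|/2 = 345.7500 mm²
Σ(r_i+r_j)·cross = 18677.7500 → first moment M = |Σ|/6 = 3112.9583
R_c = M/A = 3112.9583/345.7500 = 9.0035 mm
θ = 237° = 4.136430 rad
V = θ·R_c·A = 4.136430·9.0035·345.7500 = 12876.535 mm³

Volume = 12876.535 mm³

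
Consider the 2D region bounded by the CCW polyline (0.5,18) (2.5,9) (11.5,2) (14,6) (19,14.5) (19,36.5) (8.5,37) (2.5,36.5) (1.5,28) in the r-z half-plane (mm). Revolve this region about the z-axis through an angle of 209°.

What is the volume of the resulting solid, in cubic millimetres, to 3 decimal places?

Profile (r,z), 9 vertices: (0.5,18) (2.5,9) (11.5,2) (14,6) (19,14.5) (19,36.5) (8.5,37) (2.5,36.5) (1.5,28)
edge 0: (0.5,18)→(2.5,9)  cross = 0.5·9 − 2.5·18 = -40.5000; (r_i+r_j)·cross = 3·-40.5000 = -121.5000
edge 1: (2.5,9)→(11.5,2)  cross = 2.5·2 − 11.5·9 = -98.5000; (r_i+r_j)·cross = 14·-98.5000 = -1379.0000
edge 2: (11.5,2)→(14,6)  cross = 11.5·6 − 14·2 = 41.0000; (r_i+r_j)·cross = 25.5·41.0000 = 1045.5000
edge 3: (14,6)→(19,14.5)  cross = 14·14.5 − 19·6 = 89.0000; (r_i+r_j)·cross = 33·89.0000 = 2937.0000
edge 4: (19,14.5)→(19,36.5)  cross = 19·36.5 − 19·14.5 = 418.0000; (r_i+r_j)·cross = 38·418.0000 = 15884.0000
edge 5: (19,36.5)→(8.5,37)  cross = 19·37 − 8.5·36.5 = 392.7500; (r_i+r_j)·cross = 27.5·392.7500 = 10800.6250
edge 6: (8.5,37)→(2.5,36.5)  cross = 8.5·36.5 − 2.5·37 = 217.7500; (r_i+r_j)·cross = 11·217.7500 = 2395.2500
edge 7: (2.5,36.5)→(1.5,28)  cross = 2.5·28 − 1.5·36.5 = 15.2500; (r_i+r_j)·cross = 4·15.2500 = 61.0000
edge 8: (1.5,28)→(0.5,18)  cross = 1.5·18 − 0.5·28 = 13.0000; (r_i+r_j)·cross = 2·13.0000 = 26.0000
Σcross = 1047.7500 → A = |Σcross|/2 = 523.8750 mm²
Σ(r_i+r_j)·cross = 31648.8750 → first moment M = |Σ|/6 = 5274.8125
R_c = M/A = 5274.8125/523.8750 = 10.0688 mm
θ = 209° = 3.647738 rad
V = θ·R_c·A = 3.647738·10.0688·523.8750 = 19241.135 mm³

Volume = 19241.135 mm³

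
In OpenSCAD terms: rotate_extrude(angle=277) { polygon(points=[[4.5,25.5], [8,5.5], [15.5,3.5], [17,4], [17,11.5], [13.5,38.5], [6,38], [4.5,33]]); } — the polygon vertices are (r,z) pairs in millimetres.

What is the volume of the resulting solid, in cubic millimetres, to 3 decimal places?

Profile (r,z), 8 vertices: (4.5,25.5) (8,5.5) (15.5,3.5) (17,4) (17,11.5) (13.5,38.5) (6,38) (4.5,33)
edge 0: (4.5,25.5)→(8,5.5)  cross = 4.5·5.5 − 8·25.5 = -179.2500; (r_i+r_j)·cross = 12.5·-179.2500 = -2240.6250
edge 1: (8,5.5)→(15.5,3.5)  cross = 8·3.5 − 15.5·5.5 = -57.2500; (r_i+r_j)·cross = 23.5·-57.2500 = -1345.3750
edge 2: (15.5,3.5)→(17,4)  cross = 15.5·4 − 17·3.5 = 2.5000; (r_i+r_j)·cross = 32.5·2.5000 = 81.2500
edge 3: (17,4)→(17,11.5)  cross = 17·11.5 − 17·4 = 127.5000; (r_i+r_j)·cross = 34·127.5000 = 4335.0000
edge 4: (17,11.5)→(13.5,38.5)  cross = 17·38.5 − 13.5·11.5 = 499.2500; (r_i+r_j)·cross = 30.5·499.2500 = 15227.1250
edge 5: (13.5,38.5)→(6,38)  cross = 13.5·38 − 6·38.5 = 282.0000; (r_i+r_j)·cross = 19.5·282.0000 = 5499.0000
edge 6: (6,38)→(4.5,33)  cross = 6·33 − 4.5·38 = 27.0000; (r_i+r_j)·cross = 10.5·27.0000 = 283.5000
edge 7: (4.5,33)→(4.5,25.5)  cross = 4.5·25.5 − 4.5·33 = -33.7500; (r_i+r_j)·cross = 9·-33.7500 = -303.7500
Σcross = 668.0000 → A = |Σcross|/2 = 334.0000 mm²
Σ(r_i+r_j)·cross = 21536.1250 → first moment M = |Σ|/6 = 3589.3542
R_c = M/A = 3589.3542/334.0000 = 10.7466 mm
θ = 277° = 4.834562 rad
V = θ·R_c·A = 4.834562·10.7466·334.0000 = 17352.955 mm³

Volume = 17352.955 mm³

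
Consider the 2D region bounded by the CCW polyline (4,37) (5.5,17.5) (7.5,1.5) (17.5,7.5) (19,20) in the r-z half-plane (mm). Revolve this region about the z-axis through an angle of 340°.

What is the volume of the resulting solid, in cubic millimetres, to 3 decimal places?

Profile (r,z), 5 vertices: (4,37) (5.5,17.5) (7.5,1.5) (17.5,7.5) (19,20)
edge 0: (4,37)→(5.5,17.5)  cross = 4·17.5 − 5.5·37 = -133.5000; (r_i+r_j)·cross = 9.5·-133.5000 = -1268.2500
edge 1: (5.5,17.5)→(7.5,1.5)  cross = 5.5·1.5 − 7.5·17.5 = -123.0000; (r_i+r_j)·cross = 13·-123.0000 = -1599.0000
edge 2: (7.5,1.5)→(17.5,7.5)  cross = 7.5·7.5 − 17.5·1.5 = 30.0000; (r_i+r_j)·cross = 25·30.0000 = 750.0000
edge 3: (17.5,7.5)→(19,20)  cross = 17.5·20 − 19·7.5 = 207.5000; (r_i+r_j)·cross = 36.5·207.5000 = 7573.7500
edge 4: (19,20)→(4,37)  cross = 19·37 − 4·20 = 623.0000; (r_i+r_j)·cross = 23·623.0000 = 14329.0000
Σcross = 604.0000 → A = |Σcross|/2 = 302.0000 mm²
Σ(r_i+r_j)·cross = 19785.5000 → first moment M = |Σ|/6 = 3297.5833
R_c = M/A = 3297.5833/302.0000 = 10.9192 mm
θ = 340° = 5.934119 rad
V = θ·R_c·A = 5.934119·10.9192·302.0000 = 19568.253 mm³

Volume = 19568.253 mm³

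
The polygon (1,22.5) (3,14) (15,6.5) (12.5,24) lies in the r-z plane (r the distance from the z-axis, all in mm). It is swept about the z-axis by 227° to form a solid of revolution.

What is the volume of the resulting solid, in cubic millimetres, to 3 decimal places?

Profile (r,z), 4 vertices: (1,22.5) (3,14) (15,6.5) (12.5,24)
edge 0: (1,22.5)→(3,14)  cross = 1·14 − 3·22.5 = -53.5000; (r_i+r_j)·cross = 4·-53.5000 = -214.0000
edge 1: (3,14)→(15,6.5)  cross = 3·6.5 − 15·14 = -190.5000; (r_i+r_j)·cross = 18·-190.5000 = -3429.0000
edge 2: (15,6.5)→(12.5,24)  cross = 15·24 − 12.5·6.5 = 278.7500; (r_i+r_j)·cross = 27.5·278.7500 = 7665.6250
edge 3: (12.5,24)→(1,22.5)  cross = 12.5·22.5 − 1·24 = 257.2500; (r_i+r_j)·cross = 13.5·257.2500 = 3472.8750
Σcross = 292.0000 → A = |Σcross|/2 = 146.0000 mm²
Σ(r_i+r_j)·cross = 7495.5000 → first moment M = |Σ|/6 = 1249.2500
R_c = M/A = 1249.2500/146.0000 = 8.5565 mm
θ = 227° = 3.961897 rad
V = θ·R_c·A = 3.961897·8.5565·146.0000 = 4949.400 mm³

Volume = 4949.400 mm³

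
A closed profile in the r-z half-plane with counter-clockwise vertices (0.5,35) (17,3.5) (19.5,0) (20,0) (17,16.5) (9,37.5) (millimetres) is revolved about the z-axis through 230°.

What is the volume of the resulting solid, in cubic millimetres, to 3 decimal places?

Volume = 9945.573 mm³

Profile (r,z), 6 vertices: (0.5,35) (17,3.5) (19.5,0) (20,0) (17,16.5) (9,37.5)
edge 0: (0.5,35)→(17,3.5)  cross = 0.5·3.5 − 17·35 = -593.2500; (r_i+r_j)·cross = 17.5·-593.2500 = -10381.8750
edge 1: (17,3.5)→(19.5,0)  cross = 17·0 − 19.5·3.5 = -68.2500; (r_i+r_j)·cross = 36.5·-68.2500 = -2491.1250
edge 2: (19.5,0)→(20,0)  cross = 19.5·0 − 20·0 = 0.0000; (r_i+r_j)·cross = 39.5·0.0000 = 0.0000
edge 3: (20,0)→(17,16.5)  cross = 20·16.5 − 17·0 = 330.0000; (r_i+r_j)·cross = 37·330.0000 = 12210.0000
edge 4: (17,16.5)→(9,37.5)  cross = 17·37.5 − 9·16.5 = 489.0000; (r_i+r_j)·cross = 26·489.0000 = 12714.0000
edge 5: (9,37.5)→(0.5,35)  cross = 9·35 − 0.5·37.5 = 296.2500; (r_i+r_j)·cross = 9.5·296.2500 = 2814.3750
Σcross = 453.7500 → A = |Σcross|/2 = 226.8750 mm²
Σ(r_i+r_j)·cross = 14865.3750 → first moment M = |Σ|/6 = 2477.5625
R_c = M/A = 2477.5625/226.8750 = 10.9204 mm
θ = 230° = 4.014257 rad
V = θ·R_c·A = 4.014257·10.9204·226.8750 = 9945.573 mm³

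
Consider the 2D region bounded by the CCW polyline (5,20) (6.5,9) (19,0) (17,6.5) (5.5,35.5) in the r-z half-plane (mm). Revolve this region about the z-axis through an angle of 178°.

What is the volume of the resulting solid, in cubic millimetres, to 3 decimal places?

Volume = 5785.491 mm³

Profile (r,z), 5 vertices: (5,20) (6.5,9) (19,0) (17,6.5) (5.5,35.5)
edge 0: (5,20)→(6.5,9)  cross = 5·9 − 6.5·20 = -85.0000; (r_i+r_j)·cross = 11.5·-85.0000 = -977.5000
edge 1: (6.5,9)→(19,0)  cross = 6.5·0 − 19·9 = -171.0000; (r_i+r_j)·cross = 25.5·-171.0000 = -4360.5000
edge 2: (19,0)→(17,6.5)  cross = 19·6.5 − 17·0 = 123.5000; (r_i+r_j)·cross = 36·123.5000 = 4446.0000
edge 3: (17,6.5)→(5.5,35.5)  cross = 17·35.5 − 5.5·6.5 = 567.7500; (r_i+r_j)·cross = 22.5·567.7500 = 12774.3750
edge 4: (5.5,35.5)→(5,20)  cross = 5.5·20 − 5·35.5 = -67.5000; (r_i+r_j)·cross = 10.5·-67.5000 = -708.7500
Σcross = 367.7500 → A = |Σcross|/2 = 183.8750 mm²
Σ(r_i+r_j)·cross = 11173.6250 → first moment M = |Σ|/6 = 1862.2708
R_c = M/A = 1862.2708/183.8750 = 10.1279 mm
θ = 178° = 3.106686 rad
V = θ·R_c·A = 3.106686·10.1279·183.8750 = 5785.491 mm³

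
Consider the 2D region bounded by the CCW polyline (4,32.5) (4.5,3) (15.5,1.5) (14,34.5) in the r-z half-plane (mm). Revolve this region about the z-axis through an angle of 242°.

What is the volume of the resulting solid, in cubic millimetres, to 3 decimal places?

Volume = 13322.596 mm³

Profile (r,z), 4 vertices: (4,32.5) (4.5,3) (15.5,1.5) (14,34.5)
edge 0: (4,32.5)→(4.5,3)  cross = 4·3 − 4.5·32.5 = -134.2500; (r_i+r_j)·cross = 8.5·-134.2500 = -1141.1250
edge 1: (4.5,3)→(15.5,1.5)  cross = 4.5·1.5 − 15.5·3 = -39.7500; (r_i+r_j)·cross = 20·-39.7500 = -795.0000
edge 2: (15.5,1.5)→(14,34.5)  cross = 15.5·34.5 − 14·1.5 = 513.7500; (r_i+r_j)·cross = 29.5·513.7500 = 15155.6250
edge 3: (14,34.5)→(4,32.5)  cross = 14·32.5 − 4·34.5 = 317.0000; (r_i+r_j)·cross = 18·317.0000 = 5706.0000
Σcross = 656.7500 → A = |Σcross|/2 = 328.3750 mm²
Σ(r_i+r_j)·cross = 18925.5000 → first moment M = |Σ|/6 = 3154.2500
R_c = M/A = 3154.2500/328.3750 = 9.6056 mm
θ = 242° = 4.223697 rad
V = θ·R_c·A = 4.223697·9.6056·328.3750 = 13322.596 mm³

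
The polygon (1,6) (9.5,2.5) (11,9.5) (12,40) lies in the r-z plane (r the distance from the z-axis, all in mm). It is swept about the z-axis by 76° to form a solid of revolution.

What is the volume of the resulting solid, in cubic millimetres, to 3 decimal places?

Profile (r,z), 4 vertices: (1,6) (9.5,2.5) (11,9.5) (12,40)
edge 0: (1,6)→(9.5,2.5)  cross = 1·2.5 − 9.5·6 = -54.5000; (r_i+r_j)·cross = 10.5·-54.5000 = -572.2500
edge 1: (9.5,2.5)→(11,9.5)  cross = 9.5·9.5 − 11·2.5 = 62.7500; (r_i+r_j)·cross = 20.5·62.7500 = 1286.3750
edge 2: (11,9.5)→(12,40)  cross = 11·40 − 12·9.5 = 326.0000; (r_i+r_j)·cross = 23·326.0000 = 7498.0000
edge 3: (12,40)→(1,6)  cross = 12·6 − 1·40 = 32.0000; (r_i+r_j)·cross = 13·32.0000 = 416.0000
Σcross = 366.2500 → A = |Σcross|/2 = 183.1250 mm²
Σ(r_i+r_j)·cross = 8628.1250 → first moment M = |Σ|/6 = 1438.0208
R_c = M/A = 1438.0208/183.1250 = 7.8527 mm
θ = 76° = 1.326450 rad
V = θ·R_c·A = 1.326450·7.8527·183.1250 = 1907.463 mm³

Volume = 1907.463 mm³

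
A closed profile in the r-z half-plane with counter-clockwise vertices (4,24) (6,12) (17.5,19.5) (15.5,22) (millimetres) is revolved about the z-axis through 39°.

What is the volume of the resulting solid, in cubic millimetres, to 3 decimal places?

Volume = 581.214 mm³

Profile (r,z), 4 vertices: (4,24) (6,12) (17.5,19.5) (15.5,22)
edge 0: (4,24)→(6,12)  cross = 4·12 − 6·24 = -96.0000; (r_i+r_j)·cross = 10·-96.0000 = -960.0000
edge 1: (6,12)→(17.5,19.5)  cross = 6·19.5 − 17.5·12 = -93.0000; (r_i+r_j)·cross = 23.5·-93.0000 = -2185.5000
edge 2: (17.5,19.5)→(15.5,22)  cross = 17.5·22 − 15.5·19.5 = 82.7500; (r_i+r_j)·cross = 33·82.7500 = 2730.7500
edge 3: (15.5,22)→(4,24)  cross = 15.5·24 − 4·22 = 284.0000; (r_i+r_j)·cross = 19.5·284.0000 = 5538.0000
Σcross = 177.7500 → A = |Σcross|/2 = 88.8750 mm²
Σ(r_i+r_j)·cross = 5123.2500 → first moment M = |Σ|/6 = 853.8750
R_c = M/A = 853.8750/88.8750 = 9.6076 mm
θ = 39° = 0.680678 rad
V = θ·R_c·A = 0.680678·9.6076·88.8750 = 581.214 mm³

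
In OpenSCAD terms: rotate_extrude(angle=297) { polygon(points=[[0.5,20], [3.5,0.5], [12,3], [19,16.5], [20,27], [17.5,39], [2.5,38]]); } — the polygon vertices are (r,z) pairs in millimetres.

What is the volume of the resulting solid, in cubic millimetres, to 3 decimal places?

Volume = 29609.746 mm³

Profile (r,z), 7 vertices: (0.5,20) (3.5,0.5) (12,3) (19,16.5) (20,27) (17.5,39) (2.5,38)
edge 0: (0.5,20)→(3.5,0.5)  cross = 0.5·0.5 − 3.5·20 = -69.7500; (r_i+r_j)·cross = 4·-69.7500 = -279.0000
edge 1: (3.5,0.5)→(12,3)  cross = 3.5·3 − 12·0.5 = 4.5000; (r_i+r_j)·cross = 15.5·4.5000 = 69.7500
edge 2: (12,3)→(19,16.5)  cross = 12·16.5 − 19·3 = 141.0000; (r_i+r_j)·cross = 31·141.0000 = 4371.0000
edge 3: (19,16.5)→(20,27)  cross = 19·27 − 20·16.5 = 183.0000; (r_i+r_j)·cross = 39·183.0000 = 7137.0000
edge 4: (20,27)→(17.5,39)  cross = 20·39 − 17.5·27 = 307.5000; (r_i+r_j)·cross = 37.5·307.5000 = 11531.2500
edge 5: (17.5,39)→(2.5,38)  cross = 17.5·38 − 2.5·39 = 567.5000; (r_i+r_j)·cross = 20·567.5000 = 11350.0000
edge 6: (2.5,38)→(0.5,20)  cross = 2.5·20 − 0.5·38 = 31.0000; (r_i+r_j)·cross = 3·31.0000 = 93.0000
Σcross = 1164.7500 → A = |Σcross|/2 = 582.3750 mm²
Σ(r_i+r_j)·cross = 34273.0000 → first moment M = |Σ|/6 = 5712.1667
R_c = M/A = 5712.1667/582.3750 = 9.8084 mm
θ = 297° = 5.183628 rad
V = θ·R_c·A = 5.183628·9.8084·582.3750 = 29609.746 mm³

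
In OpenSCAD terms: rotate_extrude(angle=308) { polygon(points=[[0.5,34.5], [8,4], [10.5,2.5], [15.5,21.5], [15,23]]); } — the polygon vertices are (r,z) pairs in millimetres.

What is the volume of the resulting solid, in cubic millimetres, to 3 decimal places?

Profile (r,z), 5 vertices: (0.5,34.5) (8,4) (10.5,2.5) (15.5,21.5) (15,23)
edge 0: (0.5,34.5)→(8,4)  cross = 0.5·4 − 8·34.5 = -274.0000; (r_i+r_j)·cross = 8.5·-274.0000 = -2329.0000
edge 1: (8,4)→(10.5,2.5)  cross = 8·2.5 − 10.5·4 = -22.0000; (r_i+r_j)·cross = 18.5·-22.0000 = -407.0000
edge 2: (10.5,2.5)→(15.5,21.5)  cross = 10.5·21.5 − 15.5·2.5 = 187.0000; (r_i+r_j)·cross = 26·187.0000 = 4862.0000
edge 3: (15.5,21.5)→(15,23)  cross = 15.5·23 − 15·21.5 = 34.0000; (r_i+r_j)·cross = 30.5·34.0000 = 1037.0000
edge 4: (15,23)→(0.5,34.5)  cross = 15·34.5 − 0.5·23 = 506.0000; (r_i+r_j)·cross = 15.5·506.0000 = 7843.0000
Σcross = 431.0000 → A = |Σcross|/2 = 215.5000 mm²
Σ(r_i+r_j)·cross = 11006.0000 → first moment M = |Σ|/6 = 1834.3333
R_c = M/A = 1834.3333/215.5000 = 8.5120 mm
θ = 308° = 5.375614 rad
V = θ·R_c·A = 5.375614·8.5120·215.5000 = 9860.668 mm³

Volume = 9860.668 mm³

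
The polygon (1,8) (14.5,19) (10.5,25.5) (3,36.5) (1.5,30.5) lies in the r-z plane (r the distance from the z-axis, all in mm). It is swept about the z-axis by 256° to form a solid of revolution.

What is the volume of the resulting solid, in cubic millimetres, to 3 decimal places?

Volume = 5222.397 mm³

Profile (r,z), 5 vertices: (1,8) (14.5,19) (10.5,25.5) (3,36.5) (1.5,30.5)
edge 0: (1,8)→(14.5,19)  cross = 1·19 − 14.5·8 = -97.0000; (r_i+r_j)·cross = 15.5·-97.0000 = -1503.5000
edge 1: (14.5,19)→(10.5,25.5)  cross = 14.5·25.5 − 10.5·19 = 170.2500; (r_i+r_j)·cross = 25·170.2500 = 4256.2500
edge 2: (10.5,25.5)→(3,36.5)  cross = 10.5·36.5 − 3·25.5 = 306.7500; (r_i+r_j)·cross = 13.5·306.7500 = 4141.1250
edge 3: (3,36.5)→(1.5,30.5)  cross = 3·30.5 − 1.5·36.5 = 36.7500; (r_i+r_j)·cross = 4.5·36.7500 = 165.3750
edge 4: (1.5,30.5)→(1,8)  cross = 1.5·8 − 1·30.5 = -18.5000; (r_i+r_j)·cross = 2.5·-18.5000 = -46.2500
Σcross = 398.2500 → A = |Σcross|/2 = 199.1250 mm²
Σ(r_i+r_j)·cross = 7013.0000 → first moment M = |Σ|/6 = 1168.8333
R_c = M/A = 1168.8333/199.1250 = 5.8698 mm
θ = 256° = 4.468043 rad
V = θ·R_c·A = 4.468043·5.8698·199.1250 = 5222.397 mm³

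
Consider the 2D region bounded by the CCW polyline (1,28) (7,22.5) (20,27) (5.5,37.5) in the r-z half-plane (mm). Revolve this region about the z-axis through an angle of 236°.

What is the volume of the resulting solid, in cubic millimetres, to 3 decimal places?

Profile (r,z), 4 vertices: (1,28) (7,22.5) (20,27) (5.5,37.5)
edge 0: (1,28)→(7,22.5)  cross = 1·22.5 − 7·28 = -173.5000; (r_i+r_j)·cross = 8·-173.5000 = -1388.0000
edge 1: (7,22.5)→(20,27)  cross = 7·27 − 20·22.5 = -261.0000; (r_i+r_j)·cross = 27·-261.0000 = -7047.0000
edge 2: (20,27)→(5.5,37.5)  cross = 20·37.5 − 5.5·27 = 601.5000; (r_i+r_j)·cross = 25.5·601.5000 = 15338.2500
edge 3: (5.5,37.5)→(1,28)  cross = 5.5·28 − 1·37.5 = 116.5000; (r_i+r_j)·cross = 6.5·116.5000 = 757.2500
Σcross = 283.5000 → A = |Σcross|/2 = 141.7500 mm²
Σ(r_i+r_j)·cross = 7660.5000 → first moment M = |Σ|/6 = 1276.7500
R_c = M/A = 1276.7500/141.7500 = 9.0071 mm
θ = 236° = 4.118977 rad
V = θ·R_c·A = 4.118977·9.0071·141.7500 = 5258.904 mm³

Volume = 5258.904 mm³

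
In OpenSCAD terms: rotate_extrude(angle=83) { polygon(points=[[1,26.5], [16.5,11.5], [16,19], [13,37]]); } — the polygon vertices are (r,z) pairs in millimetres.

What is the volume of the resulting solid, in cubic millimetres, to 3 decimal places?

Volume = 2672.257 mm³

Profile (r,z), 4 vertices: (1,26.5) (16.5,11.5) (16,19) (13,37)
edge 0: (1,26.5)→(16.5,11.5)  cross = 1·11.5 − 16.5·26.5 = -425.7500; (r_i+r_j)·cross = 17.5·-425.7500 = -7450.6250
edge 1: (16.5,11.5)→(16,19)  cross = 16.5·19 − 16·11.5 = 129.5000; (r_i+r_j)·cross = 32.5·129.5000 = 4208.7500
edge 2: (16,19)→(13,37)  cross = 16·37 − 13·19 = 345.0000; (r_i+r_j)·cross = 29·345.0000 = 10005.0000
edge 3: (13,37)→(1,26.5)  cross = 13·26.5 − 1·37 = 307.5000; (r_i+r_j)·cross = 14·307.5000 = 4305.0000
Σcross = 356.2500 → A = |Σcross|/2 = 178.1250 mm²
Σ(r_i+r_j)·cross = 11068.1250 → first moment M = |Σ|/6 = 1844.6875
R_c = M/A = 1844.6875/178.1250 = 10.3561 mm
θ = 83° = 1.448623 rad
V = θ·R_c·A = 1.448623·10.3561·178.1250 = 2672.257 mm³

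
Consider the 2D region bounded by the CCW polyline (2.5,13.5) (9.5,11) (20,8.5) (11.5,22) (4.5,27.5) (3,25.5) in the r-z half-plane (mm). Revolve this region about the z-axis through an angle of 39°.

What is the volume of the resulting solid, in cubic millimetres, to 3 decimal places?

Volume = 1027.144 mm³

Profile (r,z), 6 vertices: (2.5,13.5) (9.5,11) (20,8.5) (11.5,22) (4.5,27.5) (3,25.5)
edge 0: (2.5,13.5)→(9.5,11)  cross = 2.5·11 − 9.5·13.5 = -100.7500; (r_i+r_j)·cross = 12·-100.7500 = -1209.0000
edge 1: (9.5,11)→(20,8.5)  cross = 9.5·8.5 − 20·11 = -139.2500; (r_i+r_j)·cross = 29.5·-139.2500 = -4107.8750
edge 2: (20,8.5)→(11.5,22)  cross = 20·22 − 11.5·8.5 = 342.2500; (r_i+r_j)·cross = 31.5·342.2500 = 10780.8750
edge 3: (11.5,22)→(4.5,27.5)  cross = 11.5·27.5 − 4.5·22 = 217.2500; (r_i+r_j)·cross = 16·217.2500 = 3476.0000
edge 4: (4.5,27.5)→(3,25.5)  cross = 4.5·25.5 − 3·27.5 = 32.2500; (r_i+r_j)·cross = 7.5·32.2500 = 241.8750
edge 5: (3,25.5)→(2.5,13.5)  cross = 3·13.5 − 2.5·25.5 = -23.2500; (r_i+r_j)·cross = 5.5·-23.2500 = -127.8750
Σcross = 328.5000 → A = |Σcross|/2 = 164.2500 mm²
Σ(r_i+r_j)·cross = 9054.0000 → first moment M = |Σ|/6 = 1509.0000
R_c = M/A = 1509.0000/164.2500 = 9.1872 mm
θ = 39° = 0.680678 rad
V = θ·R_c·A = 0.680678·9.1872·164.2500 = 1027.144 mm³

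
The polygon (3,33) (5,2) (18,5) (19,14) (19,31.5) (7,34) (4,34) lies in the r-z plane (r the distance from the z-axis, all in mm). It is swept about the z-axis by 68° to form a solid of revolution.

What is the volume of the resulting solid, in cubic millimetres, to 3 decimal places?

Profile (r,z), 7 vertices: (3,33) (5,2) (18,5) (19,14) (19,31.5) (7,34) (4,34)
edge 0: (3,33)→(5,2)  cross = 3·2 − 5·33 = -159.0000; (r_i+r_j)·cross = 8·-159.0000 = -1272.0000
edge 1: (5,2)→(18,5)  cross = 5·5 − 18·2 = -11.0000; (r_i+r_j)·cross = 23·-11.0000 = -253.0000
edge 2: (18,5)→(19,14)  cross = 18·14 − 19·5 = 157.0000; (r_i+r_j)·cross = 37·157.0000 = 5809.0000
edge 3: (19,14)→(19,31.5)  cross = 19·31.5 − 19·14 = 332.5000; (r_i+r_j)·cross = 38·332.5000 = 12635.0000
edge 4: (19,31.5)→(7,34)  cross = 19·34 − 7·31.5 = 425.5000; (r_i+r_j)·cross = 26·425.5000 = 11063.0000
edge 5: (7,34)→(4,34)  cross = 7·34 − 4·34 = 102.0000; (r_i+r_j)·cross = 11·102.0000 = 1122.0000
edge 6: (4,34)→(3,33)  cross = 4·33 − 3·34 = 30.0000; (r_i+r_j)·cross = 7·30.0000 = 210.0000
Σcross = 877.0000 → A = |Σcross|/2 = 438.5000 mm²
Σ(r_i+r_j)·cross = 29314.0000 → first moment M = |Σ|/6 = 4885.6667
R_c = M/A = 4885.6667/438.5000 = 11.1418 mm
θ = 68° = 1.186824 rad
V = θ·R_c·A = 1.186824·11.1418·438.5000 = 5798.426 mm³

Volume = 5798.426 mm³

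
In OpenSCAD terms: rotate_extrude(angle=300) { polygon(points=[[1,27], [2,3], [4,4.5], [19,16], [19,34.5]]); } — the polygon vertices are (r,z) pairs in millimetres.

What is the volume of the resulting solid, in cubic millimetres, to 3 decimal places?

Profile (r,z), 5 vertices: (1,27) (2,3) (4,4.5) (19,16) (19,34.5)
edge 0: (1,27)→(2,3)  cross = 1·3 − 2·27 = -51.0000; (r_i+r_j)·cross = 3·-51.0000 = -153.0000
edge 1: (2,3)→(4,4.5)  cross = 2·4.5 − 4·3 = -3.0000; (r_i+r_j)·cross = 6·-3.0000 = -18.0000
edge 2: (4,4.5)→(19,16)  cross = 4·16 − 19·4.5 = -21.5000; (r_i+r_j)·cross = 23·-21.5000 = -494.5000
edge 3: (19,16)→(19,34.5)  cross = 19·34.5 − 19·16 = 351.5000; (r_i+r_j)·cross = 38·351.5000 = 13357.0000
edge 4: (19,34.5)→(1,27)  cross = 19·27 − 1·34.5 = 478.5000; (r_i+r_j)·cross = 20·478.5000 = 9570.0000
Σcross = 754.5000 → A = |Σcross|/2 = 377.2500 mm²
Σ(r_i+r_j)·cross = 22261.5000 → first moment M = |Σ|/6 = 3710.2500
R_c = M/A = 3710.2500/377.2500 = 9.8350 mm
θ = 300° = 5.235988 rad
V = θ·R_c·A = 5.235988·9.8350·377.2500 = 19426.824 mm³

Volume = 19426.824 mm³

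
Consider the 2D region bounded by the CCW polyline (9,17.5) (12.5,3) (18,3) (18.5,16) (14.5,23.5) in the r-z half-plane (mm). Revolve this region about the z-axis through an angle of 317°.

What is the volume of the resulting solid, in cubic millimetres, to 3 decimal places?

Profile (r,z), 5 vertices: (9,17.5) (12.5,3) (18,3) (18.5,16) (14.5,23.5)
edge 0: (9,17.5)→(12.5,3)  cross = 9·3 − 12.5·17.5 = -191.7500; (r_i+r_j)·cross = 21.5·-191.7500 = -4122.6250
edge 1: (12.5,3)→(18,3)  cross = 12.5·3 − 18·3 = -16.5000; (r_i+r_j)·cross = 30.5·-16.5000 = -503.2500
edge 2: (18,3)→(18.5,16)  cross = 18·16 − 18.5·3 = 232.5000; (r_i+r_j)·cross = 36.5·232.5000 = 8486.2500
edge 3: (18.5,16)→(14.5,23.5)  cross = 18.5·23.5 − 14.5·16 = 202.7500; (r_i+r_j)·cross = 33·202.7500 = 6690.7500
edge 4: (14.5,23.5)→(9,17.5)  cross = 14.5·17.5 − 9·23.5 = 42.2500; (r_i+r_j)·cross = 23.5·42.2500 = 992.8750
Σcross = 269.2500 → A = |Σcross|/2 = 134.6250 mm²
Σ(r_i+r_j)·cross = 11544.0000 → first moment M = |Σ|/6 = 1924.0000
R_c = M/A = 1924.0000/134.6250 = 14.2916 mm
θ = 317° = 5.532694 rad
V = θ·R_c·A = 5.532694·14.2916·134.6250 = 10644.903 mm³

Volume = 10644.903 mm³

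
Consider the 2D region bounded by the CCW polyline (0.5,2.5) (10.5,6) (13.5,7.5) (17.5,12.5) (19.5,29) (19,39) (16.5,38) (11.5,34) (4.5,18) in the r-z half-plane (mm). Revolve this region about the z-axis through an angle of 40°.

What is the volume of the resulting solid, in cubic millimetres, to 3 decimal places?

Profile (r,z), 9 vertices: (0.5,2.5) (10.5,6) (13.5,7.5) (17.5,12.5) (19.5,29) (19,39) (16.5,38) (11.5,34) (4.5,18)
edge 0: (0.5,2.5)→(10.5,6)  cross = 0.5·6 − 10.5·2.5 = -23.2500; (r_i+r_j)·cross = 11·-23.2500 = -255.7500
edge 1: (10.5,6)→(13.5,7.5)  cross = 10.5·7.5 − 13.5·6 = -2.2500; (r_i+r_j)·cross = 24·-2.2500 = -54.0000
edge 2: (13.5,7.5)→(17.5,12.5)  cross = 13.5·12.5 − 17.5·7.5 = 37.5000; (r_i+r_j)·cross = 31·37.5000 = 1162.5000
edge 3: (17.5,12.5)→(19.5,29)  cross = 17.5·29 − 19.5·12.5 = 263.7500; (r_i+r_j)·cross = 37·263.7500 = 9758.7500
edge 4: (19.5,29)→(19,39)  cross = 19.5·39 − 19·29 = 209.5000; (r_i+r_j)·cross = 38.5·209.5000 = 8065.7500
edge 5: (19,39)→(16.5,38)  cross = 19·38 − 16.5·39 = 78.5000; (r_i+r_j)·cross = 35.5·78.5000 = 2786.7500
edge 6: (16.5,38)→(11.5,34)  cross = 16.5·34 − 11.5·38 = 124.0000; (r_i+r_j)·cross = 28·124.0000 = 3472.0000
edge 7: (11.5,34)→(4.5,18)  cross = 11.5·18 − 4.5·34 = 54.0000; (r_i+r_j)·cross = 16·54.0000 = 864.0000
edge 8: (4.5,18)→(0.5,2.5)  cross = 4.5·2.5 − 0.5·18 = 2.2500; (r_i+r_j)·cross = 5·2.2500 = 11.2500
Σcross = 744.0000 → A = |Σcross|/2 = 372.0000 mm²
Σ(r_i+r_j)·cross = 25811.2500 → first moment M = |Σ|/6 = 4301.8750
R_c = M/A = 4301.8750/372.0000 = 11.5642 mm
θ = 40° = 0.698132 rad
V = θ·R_c·A = 0.698132·11.5642·372.0000 = 3003.275 mm³

Volume = 3003.275 mm³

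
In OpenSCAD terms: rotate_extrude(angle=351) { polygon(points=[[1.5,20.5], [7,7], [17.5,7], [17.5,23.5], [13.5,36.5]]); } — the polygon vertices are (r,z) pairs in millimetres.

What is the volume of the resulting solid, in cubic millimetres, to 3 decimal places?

Profile (r,z), 5 vertices: (1.5,20.5) (7,7) (17.5,7) (17.5,23.5) (13.5,36.5)
edge 0: (1.5,20.5)→(7,7)  cross = 1.5·7 − 7·20.5 = -133.0000; (r_i+r_j)·cross = 8.5·-133.0000 = -1130.5000
edge 1: (7,7)→(17.5,7)  cross = 7·7 − 17.5·7 = -73.5000; (r_i+r_j)·cross = 24.5·-73.5000 = -1800.7500
edge 2: (17.5,7)→(17.5,23.5)  cross = 17.5·23.5 − 17.5·7 = 288.7500; (r_i+r_j)·cross = 35·288.7500 = 10106.2500
edge 3: (17.5,23.5)→(13.5,36.5)  cross = 17.5·36.5 − 13.5·23.5 = 321.5000; (r_i+r_j)·cross = 31·321.5000 = 9966.5000
edge 4: (13.5,36.5)→(1.5,20.5)  cross = 13.5·20.5 − 1.5·36.5 = 222.0000; (r_i+r_j)·cross = 15·222.0000 = 3330.0000
Σcross = 625.7500 → A = |Σcross|/2 = 312.8750 mm²
Σ(r_i+r_j)·cross = 20471.5000 → first moment M = |Σ|/6 = 3411.9167
R_c = M/A = 3411.9167/312.8750 = 10.9050 mm
θ = 351° = 6.126106 rad
V = θ·R_c·A = 6.126106·10.9050·312.8750 = 20901.762 mm³

Volume = 20901.762 mm³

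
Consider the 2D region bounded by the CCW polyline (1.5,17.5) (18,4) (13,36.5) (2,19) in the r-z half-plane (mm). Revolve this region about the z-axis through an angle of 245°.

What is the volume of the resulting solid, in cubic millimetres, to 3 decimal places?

Volume = 10948.309 mm³

Profile (r,z), 4 vertices: (1.5,17.5) (18,4) (13,36.5) (2,19)
edge 0: (1.5,17.5)→(18,4)  cross = 1.5·4 − 18·17.5 = -309.0000; (r_i+r_j)·cross = 19.5·-309.0000 = -6025.5000
edge 1: (18,4)→(13,36.5)  cross = 18·36.5 − 13·4 = 605.0000; (r_i+r_j)·cross = 31·605.0000 = 18755.0000
edge 2: (13,36.5)→(2,19)  cross = 13·19 − 2·36.5 = 174.0000; (r_i+r_j)·cross = 15·174.0000 = 2610.0000
edge 3: (2,19)→(1.5,17.5)  cross = 2·17.5 − 1.5·19 = 6.5000; (r_i+r_j)·cross = 3.5·6.5000 = 22.7500
Σcross = 476.5000 → A = |Σcross|/2 = 238.2500 mm²
Σ(r_i+r_j)·cross = 15362.2500 → first moment M = |Σ|/6 = 2560.3750
R_c = M/A = 2560.3750/238.2500 = 10.7466 mm
θ = 245° = 4.276057 rad
V = θ·R_c·A = 4.276057·10.7466·238.2500 = 10948.309 mm³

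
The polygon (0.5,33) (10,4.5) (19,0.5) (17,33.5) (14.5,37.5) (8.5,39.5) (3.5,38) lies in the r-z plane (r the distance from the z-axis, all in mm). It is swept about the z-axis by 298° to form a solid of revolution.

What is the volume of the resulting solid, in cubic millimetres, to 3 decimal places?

Profile (r,z), 7 vertices: (0.5,33) (10,4.5) (19,0.5) (17,33.5) (14.5,37.5) (8.5,39.5) (3.5,38)
edge 0: (0.5,33)→(10,4.5)  cross = 0.5·4.5 − 10·33 = -327.7500; (r_i+r_j)·cross = 10.5·-327.7500 = -3441.3750
edge 1: (10,4.5)→(19,0.5)  cross = 10·0.5 − 19·4.5 = -80.5000; (r_i+r_j)·cross = 29·-80.5000 = -2334.5000
edge 2: (19,0.5)→(17,33.5)  cross = 19·33.5 − 17·0.5 = 628.0000; (r_i+r_j)·cross = 36·628.0000 = 22608.0000
edge 3: (17,33.5)→(14.5,37.5)  cross = 17·37.5 − 14.5·33.5 = 151.7500; (r_i+r_j)·cross = 31.5·151.7500 = 4780.1250
edge 4: (14.5,37.5)→(8.5,39.5)  cross = 14.5·39.5 − 8.5·37.5 = 254.0000; (r_i+r_j)·cross = 23·254.0000 = 5842.0000
edge 5: (8.5,39.5)→(3.5,38)  cross = 8.5·38 − 3.5·39.5 = 184.7500; (r_i+r_j)·cross = 12·184.7500 = 2217.0000
edge 6: (3.5,38)→(0.5,33)  cross = 3.5·33 − 0.5·38 = 96.5000; (r_i+r_j)·cross = 4·96.5000 = 386.0000
Σcross = 906.7500 → A = |Σcross|/2 = 453.3750 mm²
Σ(r_i+r_j)·cross = 30057.2500 → first moment M = |Σ|/6 = 5009.5417
R_c = M/A = 5009.5417/453.3750 = 11.0494 mm
θ = 298° = 5.201081 rad
V = θ·R_c·A = 5.201081·11.0494·453.3750 = 26055.033 mm³

Volume = 26055.033 mm³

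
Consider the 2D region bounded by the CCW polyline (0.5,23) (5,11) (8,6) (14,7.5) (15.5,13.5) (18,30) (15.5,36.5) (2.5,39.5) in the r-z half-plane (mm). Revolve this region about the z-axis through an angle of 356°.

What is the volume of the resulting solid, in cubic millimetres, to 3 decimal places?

Profile (r,z), 8 vertices: (0.5,23) (5,11) (8,6) (14,7.5) (15.5,13.5) (18,30) (15.5,36.5) (2.5,39.5)
edge 0: (0.5,23)→(5,11)  cross = 0.5·11 − 5·23 = -109.5000; (r_i+r_j)·cross = 5.5·-109.5000 = -602.2500
edge 1: (5,11)→(8,6)  cross = 5·6 − 8·11 = -58.0000; (r_i+r_j)·cross = 13·-58.0000 = -754.0000
edge 2: (8,6)→(14,7.5)  cross = 8·7.5 − 14·6 = -24.0000; (r_i+r_j)·cross = 22·-24.0000 = -528.0000
edge 3: (14,7.5)→(15.5,13.5)  cross = 14·13.5 − 15.5·7.5 = 72.7500; (r_i+r_j)·cross = 29.5·72.7500 = 2146.1250
edge 4: (15.5,13.5)→(18,30)  cross = 15.5·30 − 18·13.5 = 222.0000; (r_i+r_j)·cross = 33.5·222.0000 = 7437.0000
edge 5: (18,30)→(15.5,36.5)  cross = 18·36.5 − 15.5·30 = 192.0000; (r_i+r_j)·cross = 33.5·192.0000 = 6432.0000
edge 6: (15.5,36.5)→(2.5,39.5)  cross = 15.5·39.5 − 2.5·36.5 = 521.0000; (r_i+r_j)·cross = 18·521.0000 = 9378.0000
edge 7: (2.5,39.5)→(0.5,23)  cross = 2.5·23 − 0.5·39.5 = 37.7500; (r_i+r_j)·cross = 3·37.7500 = 113.2500
Σcross = 854.0000 → A = |Σcross|/2 = 427.0000 mm²
Σ(r_i+r_j)·cross = 23622.1250 → first moment M = |Σ|/6 = 3937.0208
R_c = M/A = 3937.0208/427.0000 = 9.2202 mm
θ = 356° = 6.213372 rad
V = θ·R_c·A = 6.213372·9.2202·427.0000 = 24462.176 mm³

Volume = 24462.176 mm³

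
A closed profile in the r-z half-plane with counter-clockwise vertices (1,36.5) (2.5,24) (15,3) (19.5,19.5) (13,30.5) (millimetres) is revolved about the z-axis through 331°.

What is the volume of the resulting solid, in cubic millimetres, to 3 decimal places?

Profile (r,z), 5 vertices: (1,36.5) (2.5,24) (15,3) (19.5,19.5) (13,30.5)
edge 0: (1,36.5)→(2.5,24)  cross = 1·24 − 2.5·36.5 = -67.2500; (r_i+r_j)·cross = 3.5·-67.2500 = -235.3750
edge 1: (2.5,24)→(15,3)  cross = 2.5·3 − 15·24 = -352.5000; (r_i+r_j)·cross = 17.5·-352.5000 = -6168.7500
edge 2: (15,3)→(19.5,19.5)  cross = 15·19.5 − 19.5·3 = 234.0000; (r_i+r_j)·cross = 34.5·234.0000 = 8073.0000
edge 3: (19.5,19.5)→(13,30.5)  cross = 19.5·30.5 − 13·19.5 = 341.2500; (r_i+r_j)·cross = 32.5·341.2500 = 11090.6250
edge 4: (13,30.5)→(1,36.5)  cross = 13·36.5 − 1·30.5 = 444.0000; (r_i+r_j)·cross = 14·444.0000 = 6216.0000
Σcross = 599.5000 → A = |Σcross|/2 = 299.7500 mm²
Σ(r_i+r_j)·cross = 18975.5000 → first moment M = |Σ|/6 = 3162.5833
R_c = M/A = 3162.5833/299.7500 = 10.5507 mm
θ = 331° = 5.777040 rad
V = θ·R_c·A = 5.777040·10.5507·299.7500 = 18270.370 mm³

Volume = 18270.370 mm³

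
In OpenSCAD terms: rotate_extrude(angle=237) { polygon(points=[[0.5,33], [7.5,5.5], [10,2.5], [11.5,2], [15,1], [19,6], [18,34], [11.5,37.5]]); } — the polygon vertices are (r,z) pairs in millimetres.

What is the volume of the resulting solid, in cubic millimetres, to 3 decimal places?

Volume = 21892.919 mm³

Profile (r,z), 8 vertices: (0.5,33) (7.5,5.5) (10,2.5) (11.5,2) (15,1) (19,6) (18,34) (11.5,37.5)
edge 0: (0.5,33)→(7.5,5.5)  cross = 0.5·5.5 − 7.5·33 = -244.7500; (r_i+r_j)·cross = 8·-244.7500 = -1958.0000
edge 1: (7.5,5.5)→(10,2.5)  cross = 7.5·2.5 − 10·5.5 = -36.2500; (r_i+r_j)·cross = 17.5·-36.2500 = -634.3750
edge 2: (10,2.5)→(11.5,2)  cross = 10·2 − 11.5·2.5 = -8.7500; (r_i+r_j)·cross = 21.5·-8.7500 = -188.1250
edge 3: (11.5,2)→(15,1)  cross = 11.5·1 − 15·2 = -18.5000; (r_i+r_j)·cross = 26.5·-18.5000 = -490.2500
edge 4: (15,1)→(19,6)  cross = 15·6 − 19·1 = 71.0000; (r_i+r_j)·cross = 34·71.0000 = 2414.0000
edge 5: (19,6)→(18,34)  cross = 19·34 − 18·6 = 538.0000; (r_i+r_j)·cross = 37·538.0000 = 19906.0000
edge 6: (18,34)→(11.5,37.5)  cross = 18·37.5 − 11.5·34 = 284.0000; (r_i+r_j)·cross = 29.5·284.0000 = 8378.0000
edge 7: (11.5,37.5)→(0.5,33)  cross = 11.5·33 − 0.5·37.5 = 360.7500; (r_i+r_j)·cross = 12·360.7500 = 4329.0000
Σcross = 945.5000 → A = |Σcross|/2 = 472.7500 mm²
Σ(r_i+r_j)·cross = 31756.2500 → first moment M = |Σ|/6 = 5292.7083
R_c = M/A = 5292.7083/472.7500 = 11.1956 mm
θ = 237° = 4.136430 rad
V = θ·R_c·A = 4.136430·11.1956·472.7500 = 21892.919 mm³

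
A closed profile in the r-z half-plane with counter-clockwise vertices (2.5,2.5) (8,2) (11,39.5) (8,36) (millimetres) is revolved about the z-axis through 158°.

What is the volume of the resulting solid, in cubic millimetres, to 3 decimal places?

Profile (r,z), 4 vertices: (2.5,2.5) (8,2) (11,39.5) (8,36)
edge 0: (2.5,2.5)→(8,2)  cross = 2.5·2 − 8·2.5 = -15.0000; (r_i+r_j)·cross = 10.5·-15.0000 = -157.5000
edge 1: (8,2)→(11,39.5)  cross = 8·39.5 − 11·2 = 294.0000; (r_i+r_j)·cross = 19·294.0000 = 5586.0000
edge 2: (11,39.5)→(8,36)  cross = 11·36 − 8·39.5 = 80.0000; (r_i+r_j)·cross = 19·80.0000 = 1520.0000
edge 3: (8,36)→(2.5,2.5)  cross = 8·2.5 − 2.5·36 = -70.0000; (r_i+r_j)·cross = 10.5·-70.0000 = -735.0000
Σcross = 289.0000 → A = |Σcross|/2 = 144.5000 mm²
Σ(r_i+r_j)·cross = 6213.5000 → first moment M = |Σ|/6 = 1035.5833
R_c = M/A = 1035.5833/144.5000 = 7.1667 mm
θ = 158° = 2.757620 rad
V = θ·R_c·A = 2.757620·7.1667·144.5000 = 2855.746 mm³

Volume = 2855.746 mm³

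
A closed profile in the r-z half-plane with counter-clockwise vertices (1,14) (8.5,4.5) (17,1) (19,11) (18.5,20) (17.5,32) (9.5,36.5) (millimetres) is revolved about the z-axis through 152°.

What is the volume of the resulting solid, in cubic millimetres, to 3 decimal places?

Volume = 12649.250 mm³

Profile (r,z), 7 vertices: (1,14) (8.5,4.5) (17,1) (19,11) (18.5,20) (17.5,32) (9.5,36.5)
edge 0: (1,14)→(8.5,4.5)  cross = 1·4.5 − 8.5·14 = -114.5000; (r_i+r_j)·cross = 9.5·-114.5000 = -1087.7500
edge 1: (8.5,4.5)→(17,1)  cross = 8.5·1 − 17·4.5 = -68.0000; (r_i+r_j)·cross = 25.5·-68.0000 = -1734.0000
edge 2: (17,1)→(19,11)  cross = 17·11 − 19·1 = 168.0000; (r_i+r_j)·cross = 36·168.0000 = 6048.0000
edge 3: (19,11)→(18.5,20)  cross = 19·20 − 18.5·11 = 176.5000; (r_i+r_j)·cross = 37.5·176.5000 = 6618.7500
edge 4: (18.5,20)→(17.5,32)  cross = 18.5·32 − 17.5·20 = 242.0000; (r_i+r_j)·cross = 36·242.0000 = 8712.0000
edge 5: (17.5,32)→(9.5,36.5)  cross = 17.5·36.5 − 9.5·32 = 334.7500; (r_i+r_j)·cross = 27·334.7500 = 9038.2500
edge 6: (9.5,36.5)→(1,14)  cross = 9.5·14 − 1·36.5 = 96.5000; (r_i+r_j)·cross = 10.5·96.5000 = 1013.2500
Σcross = 835.2500 → A = |Σcross|/2 = 417.6250 mm²
Σ(r_i+r_j)·cross = 28608.5000 → first moment M = |Σ|/6 = 4768.0833
R_c = M/A = 4768.0833/417.6250 = 11.4171 mm
θ = 152° = 2.652900 rad
V = θ·R_c·A = 2.652900·11.4171·417.6250 = 12649.250 mm³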